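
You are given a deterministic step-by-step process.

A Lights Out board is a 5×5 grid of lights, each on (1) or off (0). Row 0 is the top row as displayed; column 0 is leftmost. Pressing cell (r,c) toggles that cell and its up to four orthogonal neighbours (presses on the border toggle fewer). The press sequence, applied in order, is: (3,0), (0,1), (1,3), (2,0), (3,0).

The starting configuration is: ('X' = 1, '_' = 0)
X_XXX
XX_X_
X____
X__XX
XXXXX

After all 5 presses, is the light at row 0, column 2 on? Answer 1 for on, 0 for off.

t=0: X_XXX
XX_X_
X____
X__XX
XXXXX
t=1: X_XXX
XX_X_
_____
_X_XX
_XXXX
t=2: _X_XX
X__X_
_____
_X_XX
_XXXX
t=3: _X__X
X_X_X
___X_
_X_XX
_XXXX
t=4: _X__X
__X_X
XX_X_
XX_XX
_XXXX
t=5: _X__X
__X_X
_X_X_
___XX
XXXXX

0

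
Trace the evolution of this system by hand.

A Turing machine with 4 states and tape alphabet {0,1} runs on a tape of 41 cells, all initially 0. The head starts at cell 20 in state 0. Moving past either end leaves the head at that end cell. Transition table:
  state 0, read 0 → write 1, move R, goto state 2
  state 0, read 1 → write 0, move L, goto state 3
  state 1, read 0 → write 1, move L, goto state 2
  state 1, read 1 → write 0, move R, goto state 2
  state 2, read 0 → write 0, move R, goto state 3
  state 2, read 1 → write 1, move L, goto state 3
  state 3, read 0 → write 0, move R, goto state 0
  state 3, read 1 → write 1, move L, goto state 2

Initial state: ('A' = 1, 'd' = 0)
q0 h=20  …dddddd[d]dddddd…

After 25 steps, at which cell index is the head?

39

t=0: q0 h=20  …dddddd[d]dddddd…
t=1: q2 h=21  …dddddA[d]dddddd…
t=2: q3 h=22  …ddddAd[d]dddddd…
t=3: q0 h=23  …dddAdd[d]dddddd…
t=4: q2 h=24  …ddAddA[d]dddddd…
t=5: q3 h=25  …dAddAd[d]dddddd…
t=6: q0 h=26  …AddAdd[d]dddddd…
t=7: q2 h=27  …ddAddA[d]dddddd…
t=8: q3 h=28  …dAddAd[d]dddddd…
t=9: q0 h=29  …AddAdd[d]dddddd…
t=10: q2 h=30  …ddAddA[d]dddddd…
t=11: q3 h=31  …dAddAd[d]dddddd…
t=12: q0 h=32  …AddAdd[d]dddddd…
t=13: q2 h=33  …ddAddA[d]dddddd…
t=14: q3 h=34  …dAddAd[d]dddddd|
t=15: q0 h=35  …AddAdd[d]ddddd|
t=16: q2 h=36  …ddAddA[d]dddd|
t=17: q3 h=37  …dAddAd[d]ddd|
t=18: q0 h=38  …AddAdd[d]dd|
t=19: q2 h=39  …ddAddA[d]d|
t=20: q3 h=40  …dAddAd[d]|
t=21: q0 h=40  …dAddAd[d]|
t=22: q2 h=40  …dAddAd[A]|
t=23: q3 h=39  …ddAddA[d]A|
t=24: q0 h=40  …dAddAd[A]|
t=25: q3 h=39  …ddAddA[d]d|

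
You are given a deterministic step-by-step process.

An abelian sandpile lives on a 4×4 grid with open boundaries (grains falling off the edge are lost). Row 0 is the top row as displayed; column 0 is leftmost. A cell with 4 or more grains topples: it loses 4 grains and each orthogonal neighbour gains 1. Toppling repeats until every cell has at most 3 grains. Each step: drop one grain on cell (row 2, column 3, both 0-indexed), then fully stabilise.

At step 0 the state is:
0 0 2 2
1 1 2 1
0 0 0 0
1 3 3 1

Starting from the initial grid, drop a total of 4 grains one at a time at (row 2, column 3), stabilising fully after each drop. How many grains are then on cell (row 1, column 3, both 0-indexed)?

2

k=0  0 0 2 2
1 1 2 1
0 0 0 0
1 3 3 1
k=1  0 0 2 2
1 1 2 1
0 0 0 1
1 3 3 1
k=2  0 0 2 2
1 1 2 1
0 0 0 2
1 3 3 1
k=3  0 0 2 2
1 1 2 1
0 0 0 3
1 3 3 1
k=4  0 0 2 2
1 1 2 2
0 0 1 0
1 3 3 2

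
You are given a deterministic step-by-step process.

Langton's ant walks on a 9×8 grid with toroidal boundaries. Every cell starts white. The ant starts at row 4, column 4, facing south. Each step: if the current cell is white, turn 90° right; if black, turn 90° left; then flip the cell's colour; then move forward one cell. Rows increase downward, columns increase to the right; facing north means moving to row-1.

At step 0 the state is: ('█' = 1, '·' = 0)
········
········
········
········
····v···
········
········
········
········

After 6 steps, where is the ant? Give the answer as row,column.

5,5

0) ········
········
········
········
····v···
········
········
········
········
1) ········
········
········
········
···<█···
········
········
········
········
2) ········
········
········
···^····
···██···
········
········
········
········
3) ········
········
········
···█>···
···██···
········
········
········
········
4) ········
········
········
···██···
···█v···
········
········
········
········
5) ········
········
········
···██···
···█·>··
········
········
········
········
6) ········
········
········
···██···
···█·█··
·····v··
········
········
········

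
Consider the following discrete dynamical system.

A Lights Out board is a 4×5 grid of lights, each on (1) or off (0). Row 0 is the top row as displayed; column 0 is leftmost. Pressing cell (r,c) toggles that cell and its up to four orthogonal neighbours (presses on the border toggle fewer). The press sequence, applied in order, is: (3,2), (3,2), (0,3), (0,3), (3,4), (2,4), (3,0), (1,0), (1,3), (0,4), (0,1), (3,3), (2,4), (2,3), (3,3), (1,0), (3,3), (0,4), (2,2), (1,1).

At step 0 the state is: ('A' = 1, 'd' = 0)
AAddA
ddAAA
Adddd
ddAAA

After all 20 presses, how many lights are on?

10

0) AAddA
ddAAA
Adddd
ddAAA
1) AAddA
ddAAA
AdAdd
dAddA
2) AAddA
ddAAA
Adddd
ddAAA
3) AAAAd
ddAdA
Adddd
ddAAA
4) AAddA
ddAAA
Adddd
ddAAA
5) AAddA
ddAAA
AdddA
ddAdd
6) AAddA
ddAAd
AddAd
ddAdA
7) AAddA
ddAAd
dddAd
AAAdA
8) dAddA
AAAAd
AddAd
AAAdA
9) dAdAA
AAddA
Adddd
AAAdA
10) dAddd
AAddd
Adddd
AAAdA
11) AdAdd
Adddd
Adddd
AAAdA
12) AdAdd
Adddd
AddAd
AAdAd
13) AdAdd
AdddA
AdddA
AAdAA
14) AdAdd
AddAA
AdAAd
AAddA
15) AdAdd
AddAA
AdAdd
AAAAd
16) ddAdd
dAdAA
ddAdd
AAAAd
17) ddAdd
dAdAA
ddAAd
AAddA
18) ddAAA
dAdAd
ddAAd
AAddA
19) ddAAA
dAAAd
dAddd
AAAdA
20) dAAAA
AddAd
ddddd
AAAdA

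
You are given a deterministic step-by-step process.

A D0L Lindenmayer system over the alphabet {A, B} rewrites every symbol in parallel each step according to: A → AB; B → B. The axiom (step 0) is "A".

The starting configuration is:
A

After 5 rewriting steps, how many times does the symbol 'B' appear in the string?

gen 0: A
gen 1: AB
gen 2: ABB
gen 3: ABBB
gen 4: ABBBB
gen 5: ABBBBB

5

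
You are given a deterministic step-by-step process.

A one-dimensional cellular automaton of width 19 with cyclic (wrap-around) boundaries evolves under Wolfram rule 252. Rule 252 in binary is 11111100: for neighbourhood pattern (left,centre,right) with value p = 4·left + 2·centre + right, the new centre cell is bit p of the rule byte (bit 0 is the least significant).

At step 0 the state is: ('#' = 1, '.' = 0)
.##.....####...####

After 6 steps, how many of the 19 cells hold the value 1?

19

t=0: .##.....####...####
t=1: ####....#####..####
t=2: #####...######.####
t=3: ######..###########
t=4: #######.###########
t=5: ###################
t=6: ###################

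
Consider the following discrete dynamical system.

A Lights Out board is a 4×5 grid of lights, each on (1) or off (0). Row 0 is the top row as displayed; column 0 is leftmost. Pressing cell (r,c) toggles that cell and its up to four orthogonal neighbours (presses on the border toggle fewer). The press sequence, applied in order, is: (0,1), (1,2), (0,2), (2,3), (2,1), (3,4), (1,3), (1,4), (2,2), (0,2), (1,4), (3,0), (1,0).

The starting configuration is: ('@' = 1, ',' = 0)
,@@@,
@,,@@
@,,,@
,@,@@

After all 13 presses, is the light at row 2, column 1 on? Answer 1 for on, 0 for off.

0

t=0: ,@@@,
@,,@@
@,,,@
,@,@@
t=1: @,,@,
@@,@@
@,,,@
,@,@@
t=2: @,@@,
@,@,@
@,@,@
,@,@@
t=3: @@,,,
@,,,@
@,@,@
,@,@@
t=4: @@,,,
@,,@@
@,,@,
,@,,@
t=5: @@,,,
@@,@@
,@@@,
,,,,@
t=6: @@,,,
@@,@@
,@@@@
,,,@,
t=7: @@,@,
@@@,,
,@@,@
,,,@,
t=8: @@,@@
@@@@@
,@@,,
,,,@,
t=9: @@,@@
@@,@@
,,,@,
,,@@,
t=10: @,@,@
@@@@@
,,,@,
,,@@,
t=11: @,@,,
@@@,,
,,,@@
,,@@,
t=12: @,@,,
@@@,,
@,,@@
@@@@,
t=13: ,,@,,
,,@,,
,,,@@
@@@@,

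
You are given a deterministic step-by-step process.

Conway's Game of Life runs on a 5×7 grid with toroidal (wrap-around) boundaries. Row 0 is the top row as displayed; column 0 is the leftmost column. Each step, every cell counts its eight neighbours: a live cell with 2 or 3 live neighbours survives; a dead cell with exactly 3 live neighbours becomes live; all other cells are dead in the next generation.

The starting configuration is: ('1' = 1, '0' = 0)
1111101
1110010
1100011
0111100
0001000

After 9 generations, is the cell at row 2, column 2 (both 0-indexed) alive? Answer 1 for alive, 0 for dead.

k=0  1111101
1110010
1100011
0111100
0001000
k=1  0000111
0000000
0000010
0101111
0000010
k=2  0000111
0000101
0000011
0000001
1001000
k=3  1001101
1000100
1000001
1000011
1000100
k=4  1101101
0101100
0100000
0100010
0101100
k=5  0100000
0101110
1100100
1100100
0101001
k=6  0101010
0101110
0000001
0001111
0100000
k=7  1101010
1001011
1010001
1000111
1001001
k=8  0101010
0001010
0001000
0001100
0011000
k=9  0001000
0001000
0011000
0000100
0000000

1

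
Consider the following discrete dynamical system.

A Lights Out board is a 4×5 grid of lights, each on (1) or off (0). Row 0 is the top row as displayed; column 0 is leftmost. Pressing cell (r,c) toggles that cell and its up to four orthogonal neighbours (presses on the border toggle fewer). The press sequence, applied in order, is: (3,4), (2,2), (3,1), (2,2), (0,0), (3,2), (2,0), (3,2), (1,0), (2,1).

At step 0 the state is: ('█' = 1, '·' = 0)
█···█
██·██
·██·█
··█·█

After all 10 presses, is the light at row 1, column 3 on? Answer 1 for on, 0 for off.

0) █···█
██·██
·██·█
··█·█
1) █···█
██·██
·██··
··██·
2) █···█
█████
···█·
···█·
3) █···█
█████
·█·█·
████·
4) █···█
██·██
··█··
██·█·
5) ·█··█
·█·██
··█··
██·█·
6) ·█··█
·█·██
·····
█·█··
7) ·█··█
██·██
██···
··█··
8) ·█··█
██·██
███··
·█·█·
9) ██··█
···██
·██··
·█·█·
10) ██··█
·█·██
█····
···█·

1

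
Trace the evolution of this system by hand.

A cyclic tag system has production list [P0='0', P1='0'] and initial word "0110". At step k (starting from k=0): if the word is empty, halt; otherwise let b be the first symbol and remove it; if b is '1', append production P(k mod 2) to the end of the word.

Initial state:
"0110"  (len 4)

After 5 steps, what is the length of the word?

1

0) "0110"  (len 4)
1) "110"  (len 3)
2) "100"  (len 3)
3) "000"  (len 3)
4) "00"  (len 2)
5) "0"  (len 1)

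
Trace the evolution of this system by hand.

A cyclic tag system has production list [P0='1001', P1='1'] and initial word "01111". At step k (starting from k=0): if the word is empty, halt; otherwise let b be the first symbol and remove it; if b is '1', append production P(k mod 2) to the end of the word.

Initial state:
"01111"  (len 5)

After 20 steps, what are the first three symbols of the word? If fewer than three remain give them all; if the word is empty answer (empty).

110

step 0: "01111"  (len 5)
step 1: "1111"  (len 4)
step 2: "1111"  (len 4)
step 3: "1111001"  (len 7)
step 4: "1110011"  (len 7)
step 5: "1100111001"  (len 10)
step 6: "1001110011"  (len 10)
step 7: "0011100111001"  (len 13)
step 8: "011100111001"  (len 12)
step 9: "11100111001"  (len 11)
step 10: "11001110011"  (len 11)
step 11: "10011100111001"  (len 14)
step 12: "00111001110011"  (len 14)
step 13: "0111001110011"  (len 13)
step 14: "111001110011"  (len 12)
step 15: "110011100111001"  (len 15)
step 16: "100111001110011"  (len 15)
step 17: "001110011100111001"  (len 18)
step 18: "01110011100111001"  (len 17)
step 19: "1110011100111001"  (len 16)
step 20: "1100111001110011"  (len 16)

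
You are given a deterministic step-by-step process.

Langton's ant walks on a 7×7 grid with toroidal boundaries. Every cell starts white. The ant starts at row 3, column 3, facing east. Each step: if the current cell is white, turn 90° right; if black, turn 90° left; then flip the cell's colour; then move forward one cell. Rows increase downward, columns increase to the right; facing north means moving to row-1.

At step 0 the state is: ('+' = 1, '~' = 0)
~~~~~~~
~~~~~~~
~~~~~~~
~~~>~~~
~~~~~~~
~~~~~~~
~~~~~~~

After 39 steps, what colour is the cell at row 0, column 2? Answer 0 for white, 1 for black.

t=0: ~~~~~~~
~~~~~~~
~~~~~~~
~~~>~~~
~~~~~~~
~~~~~~~
~~~~~~~
t=1: ~~~~~~~
~~~~~~~
~~~~~~~
~~~+~~~
~~~v~~~
~~~~~~~
~~~~~~~
t=2: ~~~~~~~
~~~~~~~
~~~~~~~
~~~+~~~
~~<+~~~
~~~~~~~
~~~~~~~
t=3: ~~~~~~~
~~~~~~~
~~~~~~~
~~^+~~~
~~++~~~
~~~~~~~
~~~~~~~
t=4: ~~~~~~~
~~~~~~~
~~~~~~~
~~+>~~~
~~++~~~
~~~~~~~
~~~~~~~
t=5: ~~~~~~~
~~~~~~~
~~~^~~~
~~+~~~~
~~++~~~
~~~~~~~
~~~~~~~
t=6: ~~~~~~~
~~~~~~~
~~~+>~~
~~+~~~~
~~++~~~
~~~~~~~
~~~~~~~
t=7: ~~~~~~~
~~~~~~~
~~~++~~
~~+~v~~
~~++~~~
~~~~~~~
~~~~~~~
t=8: ~~~~~~~
~~~~~~~
~~~++~~
~~+<+~~
~~++~~~
~~~~~~~
~~~~~~~
t=9: ~~~~~~~
~~~~~~~
~~~^+~~
~~+++~~
~~++~~~
~~~~~~~
~~~~~~~
t=10: ~~~~~~~
~~~~~~~
~~<~+~~
~~+++~~
~~++~~~
~~~~~~~
~~~~~~~
t=11: ~~~~~~~
~~^~~~~
~~+~+~~
~~+++~~
~~++~~~
~~~~~~~
~~~~~~~
t=12: ~~~~~~~
~~+>~~~
~~+~+~~
~~+++~~
~~++~~~
~~~~~~~
~~~~~~~
t=13: ~~~~~~~
~~++~~~
~~+v+~~
~~+++~~
~~++~~~
~~~~~~~
~~~~~~~
t=14: ~~~~~~~
~~++~~~
~~<++~~
~~+++~~
~~++~~~
~~~~~~~
~~~~~~~
t=15: ~~~~~~~
~~++~~~
~~~++~~
~~v++~~
~~++~~~
~~~~~~~
~~~~~~~
t=16: ~~~~~~~
~~++~~~
~~~++~~
~~~>+~~
~~++~~~
~~~~~~~
~~~~~~~
t=17: ~~~~~~~
~~++~~~
~~~^+~~
~~~~+~~
~~++~~~
~~~~~~~
~~~~~~~
t=18: ~~~~~~~
~~++~~~
~~<~+~~
~~~~+~~
~~++~~~
~~~~~~~
~~~~~~~
t=19: ~~~~~~~
~~^+~~~
~~+~+~~
~~~~+~~
~~++~~~
~~~~~~~
~~~~~~~
t=20: ~~~~~~~
~<~+~~~
~~+~+~~
~~~~+~~
~~++~~~
~~~~~~~
~~~~~~~
t=21: ~^~~~~~
~+~+~~~
~~+~+~~
~~~~+~~
~~++~~~
~~~~~~~
~~~~~~~
t=22: ~+>~~~~
~+~+~~~
~~+~+~~
~~~~+~~
~~++~~~
~~~~~~~
~~~~~~~
t=23: ~++~~~~
~+v+~~~
~~+~+~~
~~~~+~~
~~++~~~
~~~~~~~
~~~~~~~
t=24: ~++~~~~
~<++~~~
~~+~+~~
~~~~+~~
~~++~~~
~~~~~~~
~~~~~~~
t=25: ~++~~~~
~~++~~~
~v+~+~~
~~~~+~~
~~++~~~
~~~~~~~
~~~~~~~
t=26: ~++~~~~
~~++~~~
<++~+~~
~~~~+~~
~~++~~~
~~~~~~~
~~~~~~~
t=27: ~++~~~~
^~++~~~
+++~+~~
~~~~+~~
~~++~~~
~~~~~~~
~~~~~~~
t=28: ~++~~~~
+>++~~~
+++~+~~
~~~~+~~
~~++~~~
~~~~~~~
~~~~~~~
t=29: ~++~~~~
++++~~~
+v+~+~~
~~~~+~~
~~++~~~
~~~~~~~
~~~~~~~
t=30: ~++~~~~
++++~~~
+~>~+~~
~~~~+~~
~~++~~~
~~~~~~~
~~~~~~~
t=31: ~++~~~~
++^+~~~
+~~~+~~
~~~~+~~
~~++~~~
~~~~~~~
~~~~~~~
t=32: ~++~~~~
+<~+~~~
+~~~+~~
~~~~+~~
~~++~~~
~~~~~~~
~~~~~~~
t=33: ~++~~~~
+~~+~~~
+v~~+~~
~~~~+~~
~~++~~~
~~~~~~~
~~~~~~~
t=34: ~++~~~~
+~~+~~~
<+~~+~~
~~~~+~~
~~++~~~
~~~~~~~
~~~~~~~
t=35: ~++~~~~
+~~+~~~
~+~~+~~
v~~~+~~
~~++~~~
~~~~~~~
~~~~~~~
t=36: ~++~~~~
+~~+~~~
~+~~+~~
+~~~+~<
~~++~~~
~~~~~~~
~~~~~~~
t=37: ~++~~~~
+~~+~~~
~+~~+~^
+~~~+~+
~~++~~~
~~~~~~~
~~~~~~~
t=38: ~++~~~~
+~~+~~~
>+~~+~+
+~~~+~+
~~++~~~
~~~~~~~
~~~~~~~
t=39: ~++~~~~
+~~+~~~
++~~+~+
v~~~+~+
~~++~~~
~~~~~~~
~~~~~~~

1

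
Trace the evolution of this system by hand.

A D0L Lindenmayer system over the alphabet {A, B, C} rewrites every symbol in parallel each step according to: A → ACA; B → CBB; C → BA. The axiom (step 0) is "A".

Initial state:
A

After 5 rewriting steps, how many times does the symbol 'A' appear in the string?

76

step 0: A
step 1: ACA
step 2: ACABAACA
step 3: ACABAACACBBACAACABAACA
step 4: ACABAACACBBACAACABAACABACBBCBBACABAACAACABAACACBBACAACABAACA
step 5: ACABAACACBBACAACABAACABACBBCBBACABAACAACABAACACBBACAACABAA…ABAACACBBACAACABAACABACBBCBBACABAACAACABAACACBBACAACABAACA  (len 164)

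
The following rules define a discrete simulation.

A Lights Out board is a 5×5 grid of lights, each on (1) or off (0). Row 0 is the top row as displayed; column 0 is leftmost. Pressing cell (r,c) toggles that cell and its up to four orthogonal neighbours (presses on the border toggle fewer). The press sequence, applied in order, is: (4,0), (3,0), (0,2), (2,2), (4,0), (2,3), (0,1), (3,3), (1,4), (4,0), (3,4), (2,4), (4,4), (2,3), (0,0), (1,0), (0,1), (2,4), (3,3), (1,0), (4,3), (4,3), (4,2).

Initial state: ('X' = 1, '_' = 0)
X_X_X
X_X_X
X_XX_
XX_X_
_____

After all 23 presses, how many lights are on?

[0] X_X_X
X_X_X
X_XX_
XX_X_
_____
[1] X_X_X
X_X_X
X_XX_
_X_X_
XX___
[2] X_X_X
X_X_X
__XX_
X__X_
_X___
[3] XX_XX
X___X
__XX_
X__X_
_X___
[4] XX_XX
X_X_X
_X___
X_XX_
_X___
[5] XX_XX
X_X_X
_X___
__XX_
X____
[6] XX_XX
X_XXX
_XXXX
__X__
X____
[7] __XXX
XXXXX
_XXXX
__X__
X____
[8] __XXX
XXXXX
_XX_X
___XX
X__X_
[9] __XX_
XXX__
_XX__
___XX
X__X_
[10] __XX_
XXX__
_XX__
X__XX
_X_X_
[11] __XX_
XXX__
_XX_X
X____
_X_XX
[12] __XX_
XXX_X
_XXX_
X___X
_X_XX
[13] __XX_
XXX_X
_XXX_
X____
_X___
[14] __XX_
XXXXX
_X__X
X__X_
_X___
[15] XXXX_
_XXXX
_X__X
X__X_
_X___
[16] _XXX_
X_XXX
XX__X
X__X_
_X___
[17] X__X_
XXXXX
XX__X
X__X_
_X___
[18] X__X_
XXXX_
XX_X_
X__XX
_X___
[19] X__X_
XXXX_
XX___
X_X__
_X_X_
[20] ___X_
__XX_
_X___
X_X__
_X_X_
[21] ___X_
__XX_
_X___
X_XX_
_XX_X
[22] ___X_
__XX_
_X___
X_X__
_X_X_
[23] ___X_
__XX_
_X___
X____
__X__

6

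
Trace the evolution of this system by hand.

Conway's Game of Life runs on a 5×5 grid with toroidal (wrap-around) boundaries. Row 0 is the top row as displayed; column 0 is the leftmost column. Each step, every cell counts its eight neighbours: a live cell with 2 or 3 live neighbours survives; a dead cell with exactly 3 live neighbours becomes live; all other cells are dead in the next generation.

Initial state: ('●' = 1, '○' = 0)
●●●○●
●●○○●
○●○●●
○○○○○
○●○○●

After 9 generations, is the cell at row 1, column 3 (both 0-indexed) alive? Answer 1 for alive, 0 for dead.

1

k=0  ●●●○●
●●○○●
○●○●●
○○○○○
○●○○●
k=1  ○○●○○
○○○○○
○●●●●
○○●●●
○●●●●
k=2  ○●●○○
○●○○○
●●○○●
○○○○○
●●○○●
k=3  ○○●○○
○○○○○
●●○○○
○○○○○
●●●○○
k=4  ○○●○○
○●○○○
○○○○○
○○●○○
○●●○○
k=5  ○○●○○
○○○○○
○○○○○
○●●○○
○●●●○
k=6  ○●●●○
○○○○○
○○○○○
○●○●○
○○○●○
k=7  ○○●●○
○○●○○
○○○○○
○○●○○
○●○●●
k=8  ○●○○●
○○●●○
○○○○○
○○●●○
○●○○●
k=9  ○●○○●
○○●●○
○○○○○
○○●●○
○●○○●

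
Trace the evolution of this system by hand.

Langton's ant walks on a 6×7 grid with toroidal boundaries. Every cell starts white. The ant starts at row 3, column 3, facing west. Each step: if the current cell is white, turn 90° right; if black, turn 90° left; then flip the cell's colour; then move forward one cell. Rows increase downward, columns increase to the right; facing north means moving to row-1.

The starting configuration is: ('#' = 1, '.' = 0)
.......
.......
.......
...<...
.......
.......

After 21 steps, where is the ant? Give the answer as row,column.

0) .......
.......
.......
...<...
.......
.......
1) .......
.......
...^...
...#...
.......
.......
2) .......
.......
...#>..
...#...
.......
.......
3) .......
.......
...##..
...#v..
.......
.......
4) .......
.......
...##..
...<#..
.......
.......
5) .......
.......
...##..
....#..
...v...
.......
6) .......
.......
...##..
....#..
..<#...
.......
7) .......
.......
...##..
..^.#..
..##...
.......
8) .......
.......
...##..
..#>#..
..##...
.......
9) .......
.......
...##..
..###..
..#v...
.......
10) .......
.......
...##..
..###..
..#.>..
.......
11) .......
.......
...##..
..###..
..#.#..
....v..
12) .......
.......
...##..
..###..
..#.#..
...<#..
13) .......
.......
...##..
..###..
..#^#..
...##..
14) .......
.......
...##..
..###..
..##>..
...##..
15) .......
.......
...##..
..##^..
..##...
...##..
16) .......
.......
...##..
..#<...
..##...
...##..
17) .......
.......
...##..
..#....
..#v...
...##..
18) .......
.......
...##..
..#....
..#.>..
...##..
19) .......
.......
...##..
..#....
..#.#..
...#v..
20) .......
.......
...##..
..#....
..#.#..
...#.>.
21) .....v.
.......
...##..
..#....
..#.#..
...#.#.

0,5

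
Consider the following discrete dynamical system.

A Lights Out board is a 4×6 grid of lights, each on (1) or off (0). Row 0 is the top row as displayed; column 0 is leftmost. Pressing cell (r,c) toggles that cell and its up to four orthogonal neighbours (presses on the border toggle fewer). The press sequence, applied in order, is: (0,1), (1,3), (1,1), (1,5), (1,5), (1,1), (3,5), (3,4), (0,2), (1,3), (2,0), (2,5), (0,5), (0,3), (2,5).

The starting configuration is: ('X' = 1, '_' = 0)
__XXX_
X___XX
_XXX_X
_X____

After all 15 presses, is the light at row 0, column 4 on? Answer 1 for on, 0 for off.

t=0: __XXX_
X___XX
_XXX_X
_X____
t=1: XX_XX_
XX__XX
_XXX_X
_X____
t=2: XX__X_
XXXX_X
_XX__X
_X____
t=3: X___X_
___X_X
__X__X
_X____
t=4: X___XX
___XX_
__X___
_X____
t=5: X___X_
___X_X
__X__X
_X____
t=6: XX__X_
XXXX_X
_XX__X
_X____
t=7: XX__X_
XXXX_X
_XX___
_X__XX
t=8: XX__X_
XXXX_X
_XX_X_
_X_X__
t=9: X_XXX_
XX_X_X
_XX_X_
_X_X__
t=10: X_X_X_
XXX_XX
_XXXX_
_X_X__
t=11: X_X_X_
_XX_XX
X_XXX_
XX_X__
t=12: X_X_X_
_XX_X_
X_XX_X
XX_X_X
t=13: X_X__X
_XX_XX
X_XX_X
XX_X_X
t=14: X__XXX
_XXXXX
X_XX_X
XX_X_X
t=15: X__XXX
_XXXX_
X_XXX_
XX_X__

1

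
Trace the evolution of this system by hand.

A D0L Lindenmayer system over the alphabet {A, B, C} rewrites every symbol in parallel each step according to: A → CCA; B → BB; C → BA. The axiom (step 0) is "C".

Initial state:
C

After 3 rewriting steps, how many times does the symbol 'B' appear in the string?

6

0) C
1) BA
2) BBCCA
3) BBBBBABACCA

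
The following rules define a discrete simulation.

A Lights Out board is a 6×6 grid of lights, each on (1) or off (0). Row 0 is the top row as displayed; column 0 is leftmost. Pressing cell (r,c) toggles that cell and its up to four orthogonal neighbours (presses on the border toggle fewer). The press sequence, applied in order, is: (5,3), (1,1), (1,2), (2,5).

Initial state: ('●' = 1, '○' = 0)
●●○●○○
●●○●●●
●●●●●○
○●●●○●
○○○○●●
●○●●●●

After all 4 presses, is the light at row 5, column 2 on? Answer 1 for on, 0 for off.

0) ●●○●○○
●●○●●●
●●●●●○
○●●●○●
○○○○●●
●○●●●●
1) ●●○●○○
●●○●●●
●●●●●○
○●●●○●
○○○●●●
●○○○○●
2) ●○○●○○
○○●●●●
●○●●●○
○●●●○●
○○○●●●
●○○○○●
3) ●○●●○○
○●○○●●
●○○●●○
○●●●○●
○○○●●●
●○○○○●
4) ●○●●○○
○●○○●○
●○○●○●
○●●●○○
○○○●●●
●○○○○●

0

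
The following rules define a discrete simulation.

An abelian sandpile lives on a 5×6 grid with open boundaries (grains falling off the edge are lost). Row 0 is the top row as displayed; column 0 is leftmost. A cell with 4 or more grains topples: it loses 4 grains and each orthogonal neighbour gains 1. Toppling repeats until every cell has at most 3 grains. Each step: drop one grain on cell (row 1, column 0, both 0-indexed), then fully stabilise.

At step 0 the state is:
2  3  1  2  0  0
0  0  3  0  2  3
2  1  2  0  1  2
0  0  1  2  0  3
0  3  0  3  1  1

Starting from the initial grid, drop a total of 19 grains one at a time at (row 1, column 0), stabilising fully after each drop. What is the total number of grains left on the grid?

t=0: 2  3  1  2  0  0
0  0  3  0  2  3
2  1  2  0  1  2
0  0  1  2  0  3
0  3  0  3  1  1
t=1: 2  3  1  2  0  0
1  0  3  0  2  3
2  1  2  0  1  2
0  0  1  2  0  3
0  3  0  3  1  1
t=2: 2  3  1  2  0  0
2  0  3  0  2  3
2  1  2  0  1  2
0  0  1  2  0  3
0  3  0  3  1  1
t=3: 2  3  1  2  0  0
3  0  3  0  2  3
2  1  2  0  1  2
0  0  1  2  0  3
0  3  0  3  1  1
t=4: 3  3  1  2  0  0
0  1  3  0  2  3
3  1  2  0  1  2
0  0  1  2  0  3
0  3  0  3  1  1
t=5: 3  3  1  2  0  0
1  1  3  0  2  3
3  1  2  0  1  2
0  0  1  2  0  3
0  3  0  3  1  1
t=6: 3  3  1  2  0  0
2  1  3  0  2  3
3  1  2  0  1  2
0  0  1  2  0  3
0  3  0  3  1  1
t=7: 3  3  1  2  0  0
3  1  3  0  2  3
3  1  2  0  1  2
0  0  1  2  0  3
0  3  0  3  1  1
t=8: 1  0  2  2  0  0
2  3  3  0  2  3
0  2  2  0  1  2
1  0  1  2  0  3
0  3  0  3  1  1
t=9: 1  0  2  2  0  0
3  3  3  0  2  3
0  2  2  0  1  2
1  0  1  2  0  3
0  3  0  3  1  1
t=10: 2  1  3  2  0  0
1  1  0  1  2  3
1  3  3  0  1  2
1  0  1  2  0  3
0  3  0  3  1  1
t=11: 2  1  3  2  0  0
2  1  0  1  2  3
1  3  3  0  1  2
1  0  1  2  0  3
0  3  0  3  1  1
t=12: 2  1  3  2  0  0
3  1  0  1  2  3
1  3  3  0  1  2
1  0  1  2  0  3
0  3  0  3  1  1
t=13: 3  1  3  2  0  0
0  2  0  1  2  3
2  3  3  0  1  2
1  0  1  2  0  3
0  3  0  3  1  1
t=14: 3  1  3  2  0  0
1  2  0  1  2  3
2  3  3  0  1  2
1  0  1  2  0  3
0  3  0  3  1  1
t=15: 3  1  3  2  0  0
2  2  0  1  2  3
2  3  3  0  1  2
1  0  1  2  0  3
0  3  0  3  1  1
t=16: 3  1  3  2  0  0
3  2  0  1  2  3
2  3  3  0  1  2
1  0  1  2  0  3
0  3  0  3  1  1
t=17: 0  2  3  2  0  0
1  3  0  1  2  3
3  3  3  0  1  2
1  0  1  2  0  3
0  3  0  3  1  1
t=18: 0  2  3  2  0  0
2  3  0  1  2  3
3  3  3  0  1  2
1  0  1  2  0  3
0  3  0  3  1  1
t=19: 0  2  3  2  0  0
3  3  0  1  2  3
3  3  3  0  1  2
1  0  1  2  0  3
0  3  0  3  1  1

46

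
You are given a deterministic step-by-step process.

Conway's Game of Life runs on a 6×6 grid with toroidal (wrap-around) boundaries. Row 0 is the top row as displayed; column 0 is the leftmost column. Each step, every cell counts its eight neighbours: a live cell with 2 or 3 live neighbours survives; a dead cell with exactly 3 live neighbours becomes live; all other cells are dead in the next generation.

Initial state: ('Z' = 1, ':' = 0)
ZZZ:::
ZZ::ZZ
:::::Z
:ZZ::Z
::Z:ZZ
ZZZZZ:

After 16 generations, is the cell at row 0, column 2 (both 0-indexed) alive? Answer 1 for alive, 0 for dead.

gen 0: ZZZ:::
ZZ::ZZ
:::::Z
:ZZ::Z
::Z:ZZ
ZZZZZ:
gen 1: ::::::
::Z:Z:
::Z:::
:ZZZ:Z
::::::
::::Z:
gen 2: :::Z::
:::Z::
::::Z:
:ZZZ::
::ZZZ:
::::::
gen 3: ::::::
:::ZZ:
::::Z:
:Z::::
:Z::Z:
::Z:Z:
gen 4: ::::Z:
:::ZZ:
:::ZZ:
::::::
:ZZZ::
:::Z::
gen 5: ::::Z:
:::::Z
:::ZZ:
::::Z:
::ZZ::
:::ZZ:
gen 6: :::ZZZ
:::Z:Z
:::ZZZ
::Z:Z:
::Z:::
::Z:Z:
gen 7: ::Z::Z
Z:Z:::
::Z::Z
::Z:ZZ
:ZZ:::
::Z:ZZ
gen 8: Z:Z:ZZ
Z:ZZ:Z
Z:Z:ZZ
Z:Z:ZZ
ZZZ:::
Z:Z:ZZ
gen 9: ::Z:::
::Z:::
::Z:::
::Z:Z:
::Z:::
::Z:Z:
gen 10: :ZZ:::
:ZZZ::
:ZZ:::
:ZZ:::
:ZZ:::
:ZZ:::
gen 11: Z:::::
Z::Z::
Z:::::
Z::Z::
Z::Z::
Z::Z::
gen 12: ZZ:::Z
ZZ:::Z
ZZ:::Z
ZZ:::Z
ZZZZZZ
ZZ:::Z
gen 13: ::Z:Z:
::Z:Z:
::Z:Z:
:::Z::
:::Z::
:::Z::
gen 14: ::Z:Z:
:ZZ:ZZ
::Z:Z:
::ZZZ:
::ZZZ:
::ZZZ:
gen 15: ::::::
:ZZ:ZZ
::::::
:Z:::Z
:Z:::Z
:Z:::Z
gen 16: :ZZ:ZZ
::::::
:ZZ:ZZ
::::::
:ZZ:ZZ
::::::

1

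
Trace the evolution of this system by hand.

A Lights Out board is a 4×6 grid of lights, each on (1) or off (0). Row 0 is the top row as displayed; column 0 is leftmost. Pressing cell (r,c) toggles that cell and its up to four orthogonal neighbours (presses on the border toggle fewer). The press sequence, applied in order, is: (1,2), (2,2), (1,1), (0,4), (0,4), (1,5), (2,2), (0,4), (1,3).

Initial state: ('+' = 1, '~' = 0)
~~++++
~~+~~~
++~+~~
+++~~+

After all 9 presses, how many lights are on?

13

k=0  ~~++++
~~+~~~
++~+~~
+++~~+
k=1  ~~~+++
~+~+~~
++++~~
+++~~+
k=2  ~~~+++
~+++~~
+~~~~~
++~~~+
k=3  ~+~+++
+~~+~~
++~~~~
++~~~+
k=4  ~+~~~~
+~~++~
++~~~~
++~~~+
k=5  ~+~+++
+~~+~~
++~~~~
++~~~+
k=6  ~+~++~
+~~+++
++~~~+
++~~~+
k=7  ~+~++~
+~++++
+~++~+
+++~~+
k=8  ~+~~~+
+~++~+
+~++~+
+++~~+
k=9  ~+~+~+
+~~~++
+~+~~+
+++~~+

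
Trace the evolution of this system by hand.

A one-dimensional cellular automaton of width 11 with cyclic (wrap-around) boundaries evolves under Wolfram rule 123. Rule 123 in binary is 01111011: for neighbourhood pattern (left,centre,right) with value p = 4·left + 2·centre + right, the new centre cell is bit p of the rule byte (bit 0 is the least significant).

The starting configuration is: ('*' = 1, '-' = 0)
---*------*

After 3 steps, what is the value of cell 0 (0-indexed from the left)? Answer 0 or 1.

0) ---*------*
1) ***-******-
2) *-***----**
3) ***-******-

1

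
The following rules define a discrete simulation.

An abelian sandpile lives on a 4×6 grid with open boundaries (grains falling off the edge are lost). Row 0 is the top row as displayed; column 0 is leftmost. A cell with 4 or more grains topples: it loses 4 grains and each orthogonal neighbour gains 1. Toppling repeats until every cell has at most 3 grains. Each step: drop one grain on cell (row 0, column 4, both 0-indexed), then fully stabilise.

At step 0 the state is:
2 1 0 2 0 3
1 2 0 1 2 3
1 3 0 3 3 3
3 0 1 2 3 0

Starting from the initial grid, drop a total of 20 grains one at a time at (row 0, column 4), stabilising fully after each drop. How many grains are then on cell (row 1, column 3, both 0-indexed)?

3

[0] 2 1 0 2 0 3
1 2 0 1 2 3
1 3 0 3 3 3
3 0 1 2 3 0
[1] 2 1 0 2 1 3
1 2 0 1 2 3
1 3 0 3 3 3
3 0 1 2 3 0
[2] 2 1 0 2 2 3
1 2 0 1 2 3
1 3 0 3 3 3
3 0 1 2 3 0
[3] 2 1 0 2 3 3
1 2 0 1 2 3
1 3 0 3 3 3
3 0 1 2 3 0
[4] 2 1 0 3 2 1
1 2 0 3 1 2
1 3 1 1 3 1
3 0 2 0 1 2
[5] 2 1 0 3 3 1
1 2 0 3 1 2
1 3 1 1 3 1
3 0 2 0 1 2
[6] 2 1 1 1 1 2
1 2 1 0 3 2
1 3 1 2 3 1
3 0 2 0 1 2
[7] 2 1 1 1 2 2
1 2 1 0 3 2
1 3 1 2 3 1
3 0 2 0 1 2
[8] 2 1 1 1 3 2
1 2 1 0 3 2
1 3 1 2 3 1
3 0 2 0 1 2
[9] 2 1 1 2 1 3
1 2 1 1 1 3
1 3 1 3 0 2
3 0 2 0 2 2
[10] 2 1 1 2 2 3
1 2 1 1 1 3
1 3 1 3 0 2
3 0 2 0 2 2
[11] 2 1 1 2 3 3
1 2 1 1 1 3
1 3 1 3 0 2
3 0 2 0 2 2
[12] 2 1 1 3 1 1
1 2 1 1 3 0
1 3 1 3 0 3
3 0 2 0 2 2
[13] 2 1 1 3 2 1
1 2 1 1 3 0
1 3 1 3 0 3
3 0 2 0 2 2
[14] 2 1 1 3 3 1
1 2 1 1 3 0
1 3 1 3 0 3
3 0 2 0 2 2
[15] 2 1 2 0 2 2
1 2 1 3 0 1
1 3 1 3 1 3
3 0 2 0 2 2
[16] 2 1 2 0 3 2
1 2 1 3 0 1
1 3 1 3 1 3
3 0 2 0 2 2
[17] 2 1 2 1 0 3
1 2 1 3 1 1
1 3 1 3 1 3
3 0 2 0 2 2
[18] 2 1 2 1 1 3
1 2 1 3 1 1
1 3 1 3 1 3
3 0 2 0 2 2
[19] 2 1 2 1 2 3
1 2 1 3 1 1
1 3 1 3 1 3
3 0 2 0 2 2
[20] 2 1 2 1 3 3
1 2 1 3 1 1
1 3 1 3 1 3
3 0 2 0 2 2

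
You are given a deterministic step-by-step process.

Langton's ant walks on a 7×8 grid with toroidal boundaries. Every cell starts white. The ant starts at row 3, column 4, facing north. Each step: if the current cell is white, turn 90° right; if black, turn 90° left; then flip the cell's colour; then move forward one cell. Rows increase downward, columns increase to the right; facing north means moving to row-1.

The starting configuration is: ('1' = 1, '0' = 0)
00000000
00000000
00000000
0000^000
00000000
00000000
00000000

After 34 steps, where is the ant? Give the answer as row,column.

6,3

0) 00000000
00000000
00000000
0000^000
00000000
00000000
00000000
1) 00000000
00000000
00000000
00001>00
00000000
00000000
00000000
2) 00000000
00000000
00000000
00001100
00000v00
00000000
00000000
3) 00000000
00000000
00000000
00001100
0000<100
00000000
00000000
4) 00000000
00000000
00000000
0000^100
00001100
00000000
00000000
5) 00000000
00000000
00000000
000<0100
00001100
00000000
00000000
6) 00000000
00000000
000^0000
00010100
00001100
00000000
00000000
7) 00000000
00000000
0001>000
00010100
00001100
00000000
00000000
8) 00000000
00000000
00011000
0001v100
00001100
00000000
00000000
9) 00000000
00000000
00011000
000<1100
00001100
00000000
00000000
10) 00000000
00000000
00011000
00001100
000v1100
00000000
00000000
11) 00000000
00000000
00011000
00001100
00<11100
00000000
00000000
12) 00000000
00000000
00011000
00^01100
00111100
00000000
00000000
13) 00000000
00000000
00011000
001>1100
00111100
00000000
00000000
14) 00000000
00000000
00011000
00111100
001v1100
00000000
00000000
15) 00000000
00000000
00011000
00111100
0010>100
00000000
00000000
16) 00000000
00000000
00011000
0011^100
00100100
00000000
00000000
17) 00000000
00000000
00011000
001<0100
00100100
00000000
00000000
18) 00000000
00000000
00011000
00100100
001v0100
00000000
00000000
19) 00000000
00000000
00011000
00100100
00<10100
00000000
00000000
20) 00000000
00000000
00011000
00100100
00010100
00v00000
00000000
21) 00000000
00000000
00011000
00100100
00010100
0<100000
00000000
22) 00000000
00000000
00011000
00100100
0^010100
01100000
00000000
23) 00000000
00000000
00011000
00100100
01>10100
01100000
00000000
24) 00000000
00000000
00011000
00100100
01110100
01v00000
00000000
25) 00000000
00000000
00011000
00100100
01110100
010>0000
00000000
26) 00000000
00000000
00011000
00100100
01110100
01010000
000v0000
27) 00000000
00000000
00011000
00100100
01110100
01010000
00<10000
28) 00000000
00000000
00011000
00100100
01110100
01^10000
00110000
29) 00000000
00000000
00011000
00100100
01110100
011>0000
00110000
30) 00000000
00000000
00011000
00100100
011^0100
01100000
00110000
31) 00000000
00000000
00011000
00100100
01<00100
01100000
00110000
32) 00000000
00000000
00011000
00100100
01000100
01v00000
00110000
33) 00000000
00000000
00011000
00100100
01000100
010>0000
00110000
34) 00000000
00000000
00011000
00100100
01000100
01010000
001v0000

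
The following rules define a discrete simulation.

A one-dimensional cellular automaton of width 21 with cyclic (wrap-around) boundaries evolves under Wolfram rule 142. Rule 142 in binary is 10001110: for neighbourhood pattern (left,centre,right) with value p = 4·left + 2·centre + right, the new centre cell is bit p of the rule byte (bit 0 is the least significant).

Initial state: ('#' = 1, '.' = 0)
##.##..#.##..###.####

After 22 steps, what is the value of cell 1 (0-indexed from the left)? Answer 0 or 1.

0

t=0: ##.##..#.##..###.####
t=1: #..#..##.#..###..####
t=2: ..##.##..#.###..#####
t=3: .##..#..##.##..#####.
t=4: ##..##.##..#..#####..
t=5: #..##..#..##.#####..#
t=6: ..##..##.##..####..##
t=7: .##..##..#..####..##.
t=8: ##..##..##.####..##..
t=9: #..##..##..###..##..#
t=10: ..##..##..###..##..##
t=11: .##..##..###..##..##.
t=12: ##..##..###..##..##..
t=13: #..##..###..##..##..#
t=14: ..##..###..##..##..##
t=15: .##..###..##..##..##.
t=16: ##..###..##..##..##..
t=17: #..###..##..##..##..#
t=18: ..###..##..##..##..##
t=19: .###..##..##..##..##.
t=20: ###..##..##..##..##..
t=21: ##..##..##..##..##..#
t=22: #..##..##..##..##..##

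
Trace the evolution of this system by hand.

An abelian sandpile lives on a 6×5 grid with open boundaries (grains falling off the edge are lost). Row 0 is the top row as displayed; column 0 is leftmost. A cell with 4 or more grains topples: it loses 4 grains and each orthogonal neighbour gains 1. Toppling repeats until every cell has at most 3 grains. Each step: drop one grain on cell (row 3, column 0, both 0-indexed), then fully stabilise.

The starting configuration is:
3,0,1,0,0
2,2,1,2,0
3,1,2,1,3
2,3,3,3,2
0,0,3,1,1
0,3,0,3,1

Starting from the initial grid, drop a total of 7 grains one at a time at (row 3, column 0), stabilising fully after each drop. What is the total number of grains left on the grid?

50

0) 3,0,1,0,0
2,2,1,2,0
3,1,2,1,3
2,3,3,3,2
0,0,3,1,1
0,3,0,3,1
1) 3,0,1,0,0
2,2,1,2,0
3,1,2,1,3
3,3,3,3,2
0,0,3,1,1
0,3,0,3,1
2) 3,0,1,0,0
3,2,1,2,0
0,3,3,2,3
2,1,2,0,3
1,2,0,3,1
0,3,1,3,1
3) 3,0,1,0,0
3,2,1,2,0
0,3,3,2,3
3,1,2,0,3
1,2,0,3,1
0,3,1,3,1
4) 3,0,1,0,0
3,2,1,2,0
1,3,3,2,3
0,2,2,0,3
2,2,0,3,1
0,3,1,3,1
5) 3,0,1,0,0
3,2,1,2,0
1,3,3,2,3
1,2,2,0,3
2,2,0,3,1
0,3,1,3,1
6) 3,0,1,0,0
3,2,1,2,0
1,3,3,2,3
2,2,2,0,3
2,2,0,3,1
0,3,1,3,1
7) 3,0,1,0,0
3,2,1,2,0
1,3,3,2,3
3,2,2,0,3
2,2,0,3,1
0,3,1,3,1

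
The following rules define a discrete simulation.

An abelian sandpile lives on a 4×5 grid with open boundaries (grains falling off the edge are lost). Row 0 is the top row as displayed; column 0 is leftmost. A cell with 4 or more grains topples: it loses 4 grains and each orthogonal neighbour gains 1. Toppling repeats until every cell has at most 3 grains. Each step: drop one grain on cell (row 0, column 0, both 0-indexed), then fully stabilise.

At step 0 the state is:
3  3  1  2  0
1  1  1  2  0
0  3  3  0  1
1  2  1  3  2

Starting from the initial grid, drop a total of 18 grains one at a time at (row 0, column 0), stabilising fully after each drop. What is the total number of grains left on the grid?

32

t=0: 3  3  1  2  0
1  1  1  2  0
0  3  3  0  1
1  2  1  3  2
t=1: 1  0  2  2  0
2  2  1  2  0
0  3  3  0  1
1  2  1  3  2
t=2: 2  0  2  2  0
2  2  1  2  0
0  3  3  0  1
1  2  1  3  2
t=3: 3  0  2  2  0
2  2  1  2  0
0  3  3  0  1
1  2  1  3  2
t=4: 0  1  2  2  0
3  2  1  2  0
0  3  3  0  1
1  2  1  3  2
t=5: 1  1  2  2  0
3  2  1  2  0
0  3  3  0  1
1  2  1  3  2
t=6: 2  1  2  2  0
3  2  1  2  0
0  3  3  0  1
1  2  1  3  2
t=7: 3  1  2  2  0
3  2  1  2  0
0  3  3  0  1
1  2  1  3  2
t=8: 1  2  2  2  0
0  3  1  2  0
1  3  3  0  1
1  2  1  3  2
t=9: 2  2  2  2  0
0  3  1  2  0
1  3  3  0  1
1  2  1  3  2
t=10: 3  2  2  2  0
0  3  1  2  0
1  3  3  0  1
1  2  1  3  2
t=11: 0  3  2  2  0
1  3  1  2  0
1  3  3  0  1
1  2  1  3  2
t=12: 1  3  2  2  0
1  3  1  2  0
1  3  3  0  1
1  2  1  3  2
t=13: 2  3  2  2  0
1  3  1  2  0
1  3  3  0  1
1  2  1  3  2
t=14: 3  3  2  2  0
1  3  1  2  0
1  3  3  0  1
1  2  1  3  2
t=15: 1  1  3  2  0
3  1  3  2  0
2  1  0  1  1
1  3  2  3  2
t=16: 2  1  3  2  0
3  1  3  2  0
2  1  0  1  1
1  3  2  3  2
t=17: 3  1  3  2  0
3  1  3  2  0
2  1  0  1  1
1  3  2  3  2
t=18: 1  2  3  2  0
0  2  3  2  0
3  1  0  1  1
1  3  2  3  2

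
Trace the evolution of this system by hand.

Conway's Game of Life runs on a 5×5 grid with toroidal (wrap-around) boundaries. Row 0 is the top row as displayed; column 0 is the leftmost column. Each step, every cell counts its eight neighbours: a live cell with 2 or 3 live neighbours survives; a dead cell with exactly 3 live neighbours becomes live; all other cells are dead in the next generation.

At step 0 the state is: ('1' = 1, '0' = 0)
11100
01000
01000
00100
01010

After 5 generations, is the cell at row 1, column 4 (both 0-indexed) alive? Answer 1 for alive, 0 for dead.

1

t=0: 11100
01000
01000
00100
01010
t=1: 10000
00000
01100
01100
10010
t=2: 00001
01000
01100
10010
10101
t=3: 01011
11100
11100
10010
11000
t=4: 00011
00000
00010
00000
01010
t=5: 00111
00011
00000
00100
00111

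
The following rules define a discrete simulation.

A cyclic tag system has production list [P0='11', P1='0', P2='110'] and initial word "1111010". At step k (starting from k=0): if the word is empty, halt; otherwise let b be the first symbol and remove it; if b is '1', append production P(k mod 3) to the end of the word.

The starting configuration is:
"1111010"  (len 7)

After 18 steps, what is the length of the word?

15

k=0  "1111010"  (len 7)
k=1  "11101011"  (len 8)
k=2  "11010110"  (len 8)
k=3  "1010110110"  (len 10)
k=4  "01011011011"  (len 11)
k=5  "1011011011"  (len 10)
k=6  "011011011110"  (len 12)
k=7  "11011011110"  (len 11)
k=8  "10110111100"  (len 11)
k=9  "0110111100110"  (len 13)
k=10  "110111100110"  (len 12)
k=11  "101111001100"  (len 12)
k=12  "01111001100110"  (len 14)
k=13  "1111001100110"  (len 13)
k=14  "1110011001100"  (len 13)
k=15  "110011001100110"  (len 15)
k=16  "1001100110011011"  (len 16)
k=17  "0011001100110110"  (len 16)
k=18  "011001100110110"  (len 15)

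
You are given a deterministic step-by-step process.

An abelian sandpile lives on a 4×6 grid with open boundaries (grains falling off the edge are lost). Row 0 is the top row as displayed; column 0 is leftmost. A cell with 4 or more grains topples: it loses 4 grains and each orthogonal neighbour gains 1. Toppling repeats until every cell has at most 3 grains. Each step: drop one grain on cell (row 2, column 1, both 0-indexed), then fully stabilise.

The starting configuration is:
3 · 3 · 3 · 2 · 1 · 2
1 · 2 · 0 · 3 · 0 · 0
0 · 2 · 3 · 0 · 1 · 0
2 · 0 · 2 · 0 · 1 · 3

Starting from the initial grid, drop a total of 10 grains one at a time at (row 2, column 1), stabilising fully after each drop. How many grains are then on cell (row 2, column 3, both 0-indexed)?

1

step 0: 3 · 3 · 3 · 2 · 1 · 2
1 · 2 · 0 · 3 · 0 · 0
0 · 2 · 3 · 0 · 1 · 0
2 · 0 · 2 · 0 · 1 · 3
step 1: 3 · 3 · 3 · 2 · 1 · 2
1 · 2 · 0 · 3 · 0 · 0
0 · 3 · 3 · 0 · 1 · 0
2 · 0 · 2 · 0 · 1 · 3
step 2: 3 · 3 · 3 · 2 · 1 · 2
1 · 3 · 1 · 3 · 0 · 0
1 · 1 · 0 · 1 · 1 · 0
2 · 1 · 3 · 0 · 1 · 3
step 3: 3 · 3 · 3 · 2 · 1 · 2
1 · 3 · 1 · 3 · 0 · 0
1 · 2 · 0 · 1 · 1 · 0
2 · 1 · 3 · 0 · 1 · 3
step 4: 3 · 3 · 3 · 2 · 1 · 2
1 · 3 · 1 · 3 · 0 · 0
1 · 3 · 0 · 1 · 1 · 0
2 · 1 · 3 · 0 · 1 · 3
step 5: 0 · 2 · 0 · 3 · 1 · 2
3 · 1 · 3 · 3 · 0 · 0
2 · 1 · 1 · 1 · 1 · 0
2 · 2 · 3 · 0 · 1 · 3
step 6: 0 · 2 · 0 · 3 · 1 · 2
3 · 1 · 3 · 3 · 0 · 0
2 · 2 · 1 · 1 · 1 · 0
2 · 2 · 3 · 0 · 1 · 3
step 7: 0 · 2 · 0 · 3 · 1 · 2
3 · 1 · 3 · 3 · 0 · 0
2 · 3 · 1 · 1 · 1 · 0
2 · 2 · 3 · 0 · 1 · 3
step 8: 0 · 2 · 0 · 3 · 1 · 2
3 · 2 · 3 · 3 · 0 · 0
3 · 0 · 2 · 1 · 1 · 0
2 · 3 · 3 · 0 · 1 · 3
step 9: 0 · 2 · 0 · 3 · 1 · 2
3 · 2 · 3 · 3 · 0 · 0
3 · 1 · 2 · 1 · 1 · 0
2 · 3 · 3 · 0 · 1 · 3
step 10: 0 · 2 · 0 · 3 · 1 · 2
3 · 2 · 3 · 3 · 0 · 0
3 · 2 · 2 · 1 · 1 · 0
2 · 3 · 3 · 0 · 1 · 3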